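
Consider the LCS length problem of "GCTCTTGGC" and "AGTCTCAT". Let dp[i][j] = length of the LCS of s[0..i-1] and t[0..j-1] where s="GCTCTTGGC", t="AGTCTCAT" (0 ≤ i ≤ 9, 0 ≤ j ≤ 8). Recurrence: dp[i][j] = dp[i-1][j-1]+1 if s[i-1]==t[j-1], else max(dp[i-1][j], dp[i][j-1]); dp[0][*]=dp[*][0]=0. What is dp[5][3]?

   ''  A  G  T  C  T  C  A  T
''  0  0  0  0  0  0  0  0  0
 G  0  0  1  1  1  1  1  1  1
 C  0  0  1  1  2  2  2  2  2
 T  0  0  1  2  2  3  3  3  3
 C  0  0  1  2  3  3  4  4  4
 T  0  0  1  2  3  4  4  4  5
 T  0  0  1  2  3  4  4  4  5
 G  0  0  1  2  3  4  4  4  5
 G  0  0  1  2  3  4  4  4  5
 C  0  0  1  2  3  4  5  5  5

2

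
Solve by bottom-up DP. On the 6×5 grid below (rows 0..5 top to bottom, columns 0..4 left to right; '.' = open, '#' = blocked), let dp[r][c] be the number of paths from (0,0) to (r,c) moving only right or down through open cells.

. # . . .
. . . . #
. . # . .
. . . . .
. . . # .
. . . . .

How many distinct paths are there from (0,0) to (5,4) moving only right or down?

r\c   0   1   2   3   4
  0   1   0   0   0   0
  1   1   1   1   1   0
  2   1   2   0   1   1
  3   1   3   3   4   5
  4   1   4   7   0   5
  5   1   5  12  12  17

17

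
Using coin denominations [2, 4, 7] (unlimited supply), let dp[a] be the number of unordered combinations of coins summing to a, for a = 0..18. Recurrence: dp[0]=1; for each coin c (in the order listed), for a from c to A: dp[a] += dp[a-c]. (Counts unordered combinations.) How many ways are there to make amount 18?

after  coin     0     1     2     3     4     5     6     7     8     9    10    11    12    13    14    15    16    17    18
          2     1     0     1     0     1     0     1     0     1     0     1     0     1     0     1     0     1     0     1
          4     1     0     1     0     2     0     2     0     3     0     3     0     4     0     4     0     5     0     5
          7     1     0     1     0     2     0     2     1     3     1     3     2     4     2     5     3     6     3     7

7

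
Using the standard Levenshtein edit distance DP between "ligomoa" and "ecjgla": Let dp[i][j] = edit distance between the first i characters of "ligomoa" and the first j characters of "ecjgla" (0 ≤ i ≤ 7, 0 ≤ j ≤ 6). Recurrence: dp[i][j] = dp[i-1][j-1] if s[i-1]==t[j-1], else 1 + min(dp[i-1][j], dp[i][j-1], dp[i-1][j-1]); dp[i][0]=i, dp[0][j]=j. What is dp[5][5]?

5

   ''  e  c  j  g  l  a
''  0  1  2  3  4  5  6
 l  1  1  2  3  4  4  5
 i  2  2  2  3  4  5  5
 g  3  3  3  3  3  4  5
 o  4  4  4  4  4  4  5
 m  5  5  5  5  5  5  5
 o  6  6  6  6  6  6  6
 a  7  7  7  7  7  7  6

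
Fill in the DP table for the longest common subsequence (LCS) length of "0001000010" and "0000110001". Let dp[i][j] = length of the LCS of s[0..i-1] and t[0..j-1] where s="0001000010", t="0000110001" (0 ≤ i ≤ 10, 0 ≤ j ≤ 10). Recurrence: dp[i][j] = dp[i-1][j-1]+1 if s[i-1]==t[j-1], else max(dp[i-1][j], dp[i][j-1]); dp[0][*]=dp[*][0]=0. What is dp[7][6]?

   ''  0  0  0  0  1  1  0  0  0  1
''  0  0  0  0  0  0  0  0  0  0  0
 0  0  1  1  1  1  1  1  1  1  1  1
 0  0  1  2  2  2  2  2  2  2  2  2
 0  0  1  2  3  3  3  3  3  3  3  3
 1  0  1  2  3  3  4  4  4  4  4  4
 0  0  1  2  3  4  4  4  5  5  5  5
 0  0  1  2  3  4  4  4  5  6  6  6
 0  0  1  2  3  4  4  4  5  6  7  7
 0  0  1  2  3  4  4  4  5  6  7  7
 1  0  1  2  3  4  5  5  5  6  7  8
 0  0  1  2  3  4  5  5  6  6  7  8

4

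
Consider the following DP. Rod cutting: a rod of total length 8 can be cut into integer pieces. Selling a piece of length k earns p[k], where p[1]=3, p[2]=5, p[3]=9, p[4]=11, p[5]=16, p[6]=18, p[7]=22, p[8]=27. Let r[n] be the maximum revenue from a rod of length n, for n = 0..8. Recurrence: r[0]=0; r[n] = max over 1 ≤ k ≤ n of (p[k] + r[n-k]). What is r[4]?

   n    0    1    2    3    4    5    6    7    8
r[n]    0    3    6    9   12   16   19   22   27

12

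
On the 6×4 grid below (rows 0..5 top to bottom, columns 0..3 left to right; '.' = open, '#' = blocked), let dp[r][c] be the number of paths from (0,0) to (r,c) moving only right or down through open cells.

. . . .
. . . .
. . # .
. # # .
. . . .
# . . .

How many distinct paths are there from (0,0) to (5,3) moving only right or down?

r\c   0   1   2   3
  0   1   1   1   1
  1   1   2   3   4
  2   1   3   0   4
  3   1   0   0   4
  4   1   1   1   5
  5   0   1   2   7

7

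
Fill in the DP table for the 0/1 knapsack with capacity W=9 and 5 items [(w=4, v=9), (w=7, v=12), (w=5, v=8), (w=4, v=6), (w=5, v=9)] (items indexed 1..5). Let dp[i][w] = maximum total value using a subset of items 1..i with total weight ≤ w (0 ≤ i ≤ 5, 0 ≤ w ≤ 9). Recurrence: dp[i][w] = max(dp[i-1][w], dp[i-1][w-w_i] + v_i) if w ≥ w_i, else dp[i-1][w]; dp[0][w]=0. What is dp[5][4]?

9

i\w   0   1   2   3   4   5   6   7   8   9
  0   0   0   0   0   0   0   0   0   0   0
  1   0   0   0   0   9   9   9   9   9   9
  2   0   0   0   0   9   9   9  12  12  12
  3   0   0   0   0   9   9   9  12  12  17
  4   0   0   0   0   9   9   9  12  15  17
  5   0   0   0   0   9   9   9  12  15  18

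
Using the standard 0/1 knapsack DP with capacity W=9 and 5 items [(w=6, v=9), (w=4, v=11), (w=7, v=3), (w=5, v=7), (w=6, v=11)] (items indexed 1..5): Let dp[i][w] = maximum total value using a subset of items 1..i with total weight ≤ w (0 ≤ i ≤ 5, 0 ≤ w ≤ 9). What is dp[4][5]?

11

i\w   0   1   2   3   4   5   6   7   8   9
  0   0   0   0   0   0   0   0   0   0   0
  1   0   0   0   0   0   0   9   9   9   9
  2   0   0   0   0  11  11  11  11  11  11
  3   0   0   0   0  11  11  11  11  11  11
  4   0   0   0   0  11  11  11  11  11  18
  5   0   0   0   0  11  11  11  11  11  18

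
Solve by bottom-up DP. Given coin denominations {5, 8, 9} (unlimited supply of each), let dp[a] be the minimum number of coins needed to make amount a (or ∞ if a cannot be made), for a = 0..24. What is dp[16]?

2

 a  0  1  2  3  4  5  6  7  8  9 10 11 12 13 14 15 16 17 18 19 20 21 22 23 24
dp  0  -  -  -  -  1  -  -  1  1  2  -  -  2  2  3  2  2  2  3  4  3  3  3  3
(- denotes ∞ / unreachable)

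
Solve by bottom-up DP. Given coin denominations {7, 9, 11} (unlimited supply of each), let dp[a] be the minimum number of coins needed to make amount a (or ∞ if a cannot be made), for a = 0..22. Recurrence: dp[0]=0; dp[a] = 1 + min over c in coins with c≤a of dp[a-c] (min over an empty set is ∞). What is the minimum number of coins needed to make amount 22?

 a  0  1  2  3  4  5  6  7  8  9 10 11 12 13 14 15 16 17 18 19 20 21 22
dp  0  -  -  -  -  -  -  1  -  1  -  1  -  -  2  -  2  -  2  -  2  3  2
(- denotes ∞ / unreachable)

2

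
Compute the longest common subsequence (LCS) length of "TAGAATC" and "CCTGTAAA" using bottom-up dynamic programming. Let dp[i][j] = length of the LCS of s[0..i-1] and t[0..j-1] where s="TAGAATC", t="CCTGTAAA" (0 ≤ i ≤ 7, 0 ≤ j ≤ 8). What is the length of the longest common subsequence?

4

   ''  C  C  T  G  T  A  A  A
''  0  0  0  0  0  0  0  0  0
 T  0  0  0  1  1  1  1  1  1
 A  0  0  0  1  1  1  2  2  2
 G  0  0  0  1  2  2  2  2  2
 A  0  0  0  1  2  2  3  3  3
 A  0  0  0  1  2  2  3  4  4
 T  0  0  0  1  2  3  3  4  4
 C  0  1  1  1  2  3  3  4  4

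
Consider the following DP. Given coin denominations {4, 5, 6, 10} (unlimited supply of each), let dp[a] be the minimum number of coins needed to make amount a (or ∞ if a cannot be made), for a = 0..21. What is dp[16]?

2

 a  0  1  2  3  4  5  6  7  8  9 10 11 12 13 14 15 16 17 18 19 20 21
dp  0  -  -  -  1  1  1  -  2  2  1  2  2  3  2  2  2  3  3  3  2  3
(- denotes ∞ / unreachable)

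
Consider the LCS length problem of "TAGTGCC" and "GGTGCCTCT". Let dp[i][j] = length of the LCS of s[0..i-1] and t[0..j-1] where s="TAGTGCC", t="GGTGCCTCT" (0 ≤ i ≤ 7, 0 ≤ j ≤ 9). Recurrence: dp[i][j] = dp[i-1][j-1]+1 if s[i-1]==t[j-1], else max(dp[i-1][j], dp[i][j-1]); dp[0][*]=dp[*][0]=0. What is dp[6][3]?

2

   ''  G  G  T  G  C  C  T  C  T
''  0  0  0  0  0  0  0  0  0  0
 T  0  0  0  1  1  1  1  1  1  1
 A  0  0  0  1  1  1  1  1  1  1
 G  0  1  1  1  2  2  2  2  2  2
 T  0  1  1  2  2  2  2  3  3  3
 G  0  1  2  2  3  3  3  3  3  3
 C  0  1  2  2  3  4  4  4  4  4
 C  0  1  2  2  3  4  5  5  5  5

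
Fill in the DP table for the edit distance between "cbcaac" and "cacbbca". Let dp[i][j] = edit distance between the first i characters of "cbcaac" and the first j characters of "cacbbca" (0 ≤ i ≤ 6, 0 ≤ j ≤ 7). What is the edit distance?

4

   ''  c  a  c  b  b  c  a
''  0  1  2  3  4  5  6  7
 c  1  0  1  2  3  4  5  6
 b  2  1  1  2  2  3  4  5
 c  3  2  2  1  2  3  3  4
 a  4  3  2  2  2  3  4  3
 a  5  4  3  3  3  3  4  4
 c  6  5  4  3  4  4  3  4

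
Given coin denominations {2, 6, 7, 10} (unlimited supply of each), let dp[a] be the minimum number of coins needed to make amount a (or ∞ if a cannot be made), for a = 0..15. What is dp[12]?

2

 a  0  1  2  3  4  5  6  7  8  9 10 11 12 13 14 15
dp  0  -  1  -  2  -  1  1  2  2  1  3  2  2  2  3
(- denotes ∞ / unreachable)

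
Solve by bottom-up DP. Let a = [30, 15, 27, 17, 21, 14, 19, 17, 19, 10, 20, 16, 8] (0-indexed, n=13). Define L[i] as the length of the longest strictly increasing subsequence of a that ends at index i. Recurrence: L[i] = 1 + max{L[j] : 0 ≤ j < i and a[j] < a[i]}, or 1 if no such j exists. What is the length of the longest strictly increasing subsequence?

4

   i    0    1    2    3    4    5    6    7    8    9   10   11   12
a[i]   30   15   27   17   21   14   19   17   19   10   20   16    8
L[i]    1    1    2    2    3    1    3    2    3    1    4    2    1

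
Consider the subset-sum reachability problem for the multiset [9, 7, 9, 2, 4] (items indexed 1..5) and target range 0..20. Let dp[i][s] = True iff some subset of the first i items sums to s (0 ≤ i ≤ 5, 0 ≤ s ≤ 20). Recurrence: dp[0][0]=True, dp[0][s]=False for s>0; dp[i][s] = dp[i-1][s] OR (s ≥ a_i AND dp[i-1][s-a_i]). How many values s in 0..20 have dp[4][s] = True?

i\s   0   1   2   3   4   5   6   7   8   9  10  11  12  13  14  15  16  17  18  19  20
  0   T   F   F   F   F   F   F   F   F   F   F   F   F   F   F   F   F   F   F   F   F
  1   T   F   F   F   F   F   F   F   F   T   F   F   F   F   F   F   F   F   F   F   F
  2   T   F   F   F   F   F   F   T   F   T   F   F   F   F   F   F   T   F   F   F   F
  3   T   F   F   F   F   F   F   T   F   T   F   F   F   F   F   F   T   F   T   F   F
  4   T   F   T   F   F   F   F   T   F   T   F   T   F   F   F   F   T   F   T   F   T
  5   T   F   T   F   T   F   T   T   F   T   F   T   F   T   F   T   T   F   T   F   T

8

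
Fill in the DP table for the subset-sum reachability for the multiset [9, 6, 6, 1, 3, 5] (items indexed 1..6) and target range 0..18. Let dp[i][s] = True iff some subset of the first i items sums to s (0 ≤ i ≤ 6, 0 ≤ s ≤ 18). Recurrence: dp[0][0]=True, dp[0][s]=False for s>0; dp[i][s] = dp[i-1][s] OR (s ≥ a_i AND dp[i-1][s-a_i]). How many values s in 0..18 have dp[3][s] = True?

5

i\s   0   1   2   3   4   5   6   7   8   9  10  11  12  13  14  15  16  17  18
  0   T   F   F   F   F   F   F   F   F   F   F   F   F   F   F   F   F   F   F
  1   T   F   F   F   F   F   F   F   F   T   F   F   F   F   F   F   F   F   F
  2   T   F   F   F   F   F   T   F   F   T   F   F   F   F   F   T   F   F   F
  3   T   F   F   F   F   F   T   F   F   T   F   F   T   F   F   T   F   F   F
  4   T   T   F   F   F   F   T   T   F   T   T   F   T   T   F   T   T   F   F
  5   T   T   F   T   T   F   T   T   F   T   T   F   T   T   F   T   T   F   T
  6   T   T   F   T   T   T   T   T   T   T   T   T   T   T   T   T   T   T   T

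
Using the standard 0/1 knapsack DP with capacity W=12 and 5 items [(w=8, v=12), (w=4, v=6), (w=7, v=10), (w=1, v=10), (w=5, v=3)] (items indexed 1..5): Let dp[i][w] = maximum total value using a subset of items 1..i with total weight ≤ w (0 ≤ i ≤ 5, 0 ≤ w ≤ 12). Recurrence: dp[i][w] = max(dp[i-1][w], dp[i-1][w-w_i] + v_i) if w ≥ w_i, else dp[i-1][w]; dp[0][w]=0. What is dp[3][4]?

6

i\w   0   1   2   3   4   5   6   7   8   9  10  11  12
  0   0   0   0   0   0   0   0   0   0   0   0   0   0
  1   0   0   0   0   0   0   0   0  12  12  12  12  12
  2   0   0   0   0   6   6   6   6  12  12  12  12  18
  3   0   0   0   0   6   6   6  10  12  12  12  16  18
  4   0  10  10  10  10  16  16  16  20  22  22  22  26
  5   0  10  10  10  10  16  16  16  20  22  22  22  26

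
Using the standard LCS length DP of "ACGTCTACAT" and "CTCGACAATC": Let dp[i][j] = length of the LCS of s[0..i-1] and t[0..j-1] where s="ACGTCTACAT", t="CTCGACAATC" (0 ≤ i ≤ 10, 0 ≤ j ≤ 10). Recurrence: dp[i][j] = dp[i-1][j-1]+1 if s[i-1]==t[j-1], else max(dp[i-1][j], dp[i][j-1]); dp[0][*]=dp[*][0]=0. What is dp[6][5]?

   ''  C  T  C  G  A  C  A  A  T  C
''  0  0  0  0  0  0  0  0  0  0  0
 A  0  0  0  0  0  1  1  1  1  1  1
 C  0  1  1  1  1  1  2  2  2  2  2
 G  0  1  1  1  2  2  2  2  2  2  2
 T  0  1  2  2  2  2  2  2  2  3  3
 C  0  1  2  3  3  3  3  3  3  3  4
 T  0  1  2  3  3  3  3  3  3  4  4
 A  0  1  2  3  3  4  4  4  4  4  4
 C  0  1  2  3  3  4  5  5  5  5  5
 A  0  1  2  3  3  4  5  6  6  6  6
 T  0  1  2  3  3  4  5  6  6  7  7

3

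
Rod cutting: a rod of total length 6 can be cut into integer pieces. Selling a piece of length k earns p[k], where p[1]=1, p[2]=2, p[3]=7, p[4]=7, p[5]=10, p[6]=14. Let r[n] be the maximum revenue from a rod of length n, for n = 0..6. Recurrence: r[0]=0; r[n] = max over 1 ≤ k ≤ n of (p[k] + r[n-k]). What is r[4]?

8

   n    0    1    2    3    4    5    6
r[n]    0    1    2    7    8   10   14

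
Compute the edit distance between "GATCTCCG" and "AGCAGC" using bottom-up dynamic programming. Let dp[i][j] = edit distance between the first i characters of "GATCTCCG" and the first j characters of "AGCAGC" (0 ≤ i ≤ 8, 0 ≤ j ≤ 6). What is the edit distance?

   ''  A  G  C  A  G  C
''  0  1  2  3  4  5  6
 G  1  1  1  2  3  4  5
 A  2  1  2  2  2  3  4
 T  3  2  2  3  3  3  4
 C  4  3  3  2  3  4  3
 T  5  4  4  3  3  4  4
 C  6  5  5  4  4  4  4
 C  7  6  6  5  5  5  4
 G  8  7  6  6  6  5  5

5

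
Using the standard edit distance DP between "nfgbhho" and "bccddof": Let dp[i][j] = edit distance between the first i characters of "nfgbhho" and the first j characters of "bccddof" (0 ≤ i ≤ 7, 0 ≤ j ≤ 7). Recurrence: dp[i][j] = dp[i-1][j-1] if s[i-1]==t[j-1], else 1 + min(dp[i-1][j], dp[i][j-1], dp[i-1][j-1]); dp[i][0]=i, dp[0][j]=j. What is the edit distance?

7

   ''  b  c  c  d  d  o  f
''  0  1  2  3  4  5  6  7
 n  1  1  2  3  4  5  6  7
 f  2  2  2  3  4  5  6  6
 g  3  3  3  3  4  5  6  7
 b  4  3  4  4  4  5  6  7
 h  5  4  4  5  5  5  6  7
 h  6  5  5  5  6  6  6  7
 o  7  6  6  6  6  7  6  7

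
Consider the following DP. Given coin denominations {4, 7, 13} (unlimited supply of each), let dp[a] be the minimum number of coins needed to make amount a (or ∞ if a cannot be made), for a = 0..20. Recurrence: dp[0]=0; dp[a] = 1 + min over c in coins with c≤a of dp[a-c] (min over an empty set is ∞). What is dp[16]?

 a  0  1  2  3  4  5  6  7  8  9 10 11 12 13 14 15 16 17 18 19 20
dp  0  -  -  -  1  -  -  1  2  -  -  2  3  1  2  3  4  2  3  4  2
(- denotes ∞ / unreachable)

4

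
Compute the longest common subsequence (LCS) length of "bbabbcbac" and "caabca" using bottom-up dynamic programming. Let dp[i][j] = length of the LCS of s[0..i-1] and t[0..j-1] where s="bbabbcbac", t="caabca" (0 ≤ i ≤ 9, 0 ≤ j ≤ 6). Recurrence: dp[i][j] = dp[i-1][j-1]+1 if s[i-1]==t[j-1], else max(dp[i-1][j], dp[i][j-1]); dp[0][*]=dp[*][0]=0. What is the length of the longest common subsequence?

4

   ''  c  a  a  b  c  a
''  0  0  0  0  0  0  0
 b  0  0  0  0  1  1  1
 b  0  0  0  0  1  1  1
 a  0  0  1  1  1  1  2
 b  0  0  1  1  2  2  2
 b  0  0  1  1  2  2  2
 c  0  1  1  1  2  3  3
 b  0  1  1  1  2  3  3
 a  0  1  2  2  2  3  4
 c  0  1  2  2  2  3  4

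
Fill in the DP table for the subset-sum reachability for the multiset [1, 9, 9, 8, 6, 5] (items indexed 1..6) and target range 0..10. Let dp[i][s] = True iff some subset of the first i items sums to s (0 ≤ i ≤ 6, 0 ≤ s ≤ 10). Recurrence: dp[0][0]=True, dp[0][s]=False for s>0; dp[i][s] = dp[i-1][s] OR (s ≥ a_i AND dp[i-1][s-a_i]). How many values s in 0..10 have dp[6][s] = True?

8

i\s   0   1   2   3   4   5   6   7   8   9  10
  0   T   F   F   F   F   F   F   F   F   F   F
  1   T   T   F   F   F   F   F   F   F   F   F
  2   T   T   F   F   F   F   F   F   F   T   T
  3   T   T   F   F   F   F   F   F   F   T   T
  4   T   T   F   F   F   F   F   F   T   T   T
  5   T   T   F   F   F   F   T   T   T   T   T
  6   T   T   F   F   F   T   T   T   T   T   T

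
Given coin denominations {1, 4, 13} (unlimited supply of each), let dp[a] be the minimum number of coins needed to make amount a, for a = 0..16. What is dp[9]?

3

 a  0  1  2  3  4  5  6  7  8  9 10 11 12 13 14 15 16
dp  0  1  2  3  1  2  3  4  2  3  4  5  3  1  2  3  4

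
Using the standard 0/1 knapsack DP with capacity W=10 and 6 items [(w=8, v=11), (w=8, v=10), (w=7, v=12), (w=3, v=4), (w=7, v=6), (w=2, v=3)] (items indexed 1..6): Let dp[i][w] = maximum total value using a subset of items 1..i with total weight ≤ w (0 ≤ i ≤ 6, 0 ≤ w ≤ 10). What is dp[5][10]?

16

i\w   0   1   2   3   4   5   6   7   8   9  10
  0   0   0   0   0   0   0   0   0   0   0   0
  1   0   0   0   0   0   0   0   0  11  11  11
  2   0   0   0   0   0   0   0   0  11  11  11
  3   0   0   0   0   0   0   0  12  12  12  12
  4   0   0   0   4   4   4   4  12  12  12  16
  5   0   0   0   4   4   4   4  12  12  12  16
  6   0   0   3   4   4   7   7  12  12  15  16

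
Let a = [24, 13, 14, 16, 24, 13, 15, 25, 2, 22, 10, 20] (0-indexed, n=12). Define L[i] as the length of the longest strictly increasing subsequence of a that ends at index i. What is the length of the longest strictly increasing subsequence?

   i    0    1    2    3    4    5    6    7    8    9   10   11
a[i]   24   13   14   16   24   13   15   25    2   22   10   20
L[i]    1    1    2    3    4    1    3    5    1    4    2    4

5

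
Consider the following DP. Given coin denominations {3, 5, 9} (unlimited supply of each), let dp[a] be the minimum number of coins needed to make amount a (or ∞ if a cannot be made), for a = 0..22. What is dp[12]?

 a  0  1  2  3  4  5  6  7  8  9 10 11 12 13 14 15 16 17 18 19 20 21 22
dp  0  -  -  1  -  1  2  -  2  1  2  3  2  3  2  3  4  3  2  3  4  3  4
(- denotes ∞ / unreachable)

2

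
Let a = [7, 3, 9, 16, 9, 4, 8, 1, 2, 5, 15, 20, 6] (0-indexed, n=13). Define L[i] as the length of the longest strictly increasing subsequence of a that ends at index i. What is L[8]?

   i    0    1    2    3    4    5    6    7    8    9   10   11   12
a[i]    7    3    9   16    9    4    8    1    2    5   15   20    6
L[i]    1    1    2    3    2    2    3    1    2    3    4    5    4

2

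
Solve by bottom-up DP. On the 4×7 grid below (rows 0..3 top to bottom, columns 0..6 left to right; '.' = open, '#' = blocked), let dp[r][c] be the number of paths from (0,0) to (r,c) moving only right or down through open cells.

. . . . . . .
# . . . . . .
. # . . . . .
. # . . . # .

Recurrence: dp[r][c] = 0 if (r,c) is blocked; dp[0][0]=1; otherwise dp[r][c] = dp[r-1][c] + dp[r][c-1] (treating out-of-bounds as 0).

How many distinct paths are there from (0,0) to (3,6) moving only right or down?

20

r\c   0   1   2   3   4   5   6
  0   1   1   1   1   1   1   1
  1   0   1   2   3   4   5   6
  2   0   0   2   5   9  14  20
  3   0   0   2   7  16   0  20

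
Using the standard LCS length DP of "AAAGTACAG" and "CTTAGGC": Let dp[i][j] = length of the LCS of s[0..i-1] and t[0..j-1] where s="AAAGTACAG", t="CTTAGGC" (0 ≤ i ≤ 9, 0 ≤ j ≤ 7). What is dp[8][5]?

2

   ''  C  T  T  A  G  G  C
''  0  0  0  0  0  0  0  0
 A  0  0  0  0  1  1  1  1
 A  0  0  0  0  1  1  1  1
 A  0  0  0  0  1  1  1  1
 G  0  0  0  0  1  2  2  2
 T  0  0  1  1  1  2  2  2
 A  0  0  1  1  2  2  2  2
 C  0  1  1  1  2  2  2  3
 A  0  1  1  1  2  2  2  3
 G  0  1  1  1  2  3  3  3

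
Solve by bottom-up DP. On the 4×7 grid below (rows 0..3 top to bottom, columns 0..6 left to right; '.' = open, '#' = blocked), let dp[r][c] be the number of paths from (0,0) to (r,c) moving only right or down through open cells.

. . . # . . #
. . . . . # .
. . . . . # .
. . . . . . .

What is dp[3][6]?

r\c   0   1   2   3   4   5   6
  0   1   1   1   0   0   0   0
  1   1   2   3   3   3   0   0
  2   1   3   6   9  12   0   0
  3   1   4  10  19  31  31  31

31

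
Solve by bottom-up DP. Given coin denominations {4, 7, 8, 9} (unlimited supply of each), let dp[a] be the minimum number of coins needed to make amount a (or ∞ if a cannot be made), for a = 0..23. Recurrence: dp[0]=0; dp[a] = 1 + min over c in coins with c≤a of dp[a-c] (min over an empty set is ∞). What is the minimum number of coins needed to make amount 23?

 a  0  1  2  3  4  5  6  7  8  9 10 11 12 13 14 15 16 17 18 19 20 21 22 23
dp  0  -  -  -  1  -  -  1  1  1  -  2  2  2  2  2  2  2  2  3  3  3  3  3
(- denotes ∞ / unreachable)

3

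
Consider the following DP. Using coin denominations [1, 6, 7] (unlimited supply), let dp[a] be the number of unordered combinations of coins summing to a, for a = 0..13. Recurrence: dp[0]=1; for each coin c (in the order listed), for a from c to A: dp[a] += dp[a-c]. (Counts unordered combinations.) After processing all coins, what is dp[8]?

after  coin     0     1     2     3     4     5     6     7     8     9    10    11    12    13
          1     1     1     1     1     1     1     1     1     1     1     1     1     1     1
          6     1     1     1     1     1     1     2     2     2     2     2     2     3     3
          7     1     1     1     1     1     1     2     3     3     3     3     3     4     5

3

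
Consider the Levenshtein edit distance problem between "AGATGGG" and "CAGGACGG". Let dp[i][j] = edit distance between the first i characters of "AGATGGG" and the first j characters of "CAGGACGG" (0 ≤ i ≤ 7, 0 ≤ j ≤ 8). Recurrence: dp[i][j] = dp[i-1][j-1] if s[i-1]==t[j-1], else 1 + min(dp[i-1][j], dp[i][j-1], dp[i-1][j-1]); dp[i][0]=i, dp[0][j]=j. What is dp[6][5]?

   ''  C  A  G  G  A  C  G  G
''  0  1  2  3  4  5  6  7  8
 A  1  1  1  2  3  4  5  6  7
 G  2  2  2  1  2  3  4  5  6
 A  3  3  2  2  2  2  3  4  5
 T  4  4  3  3  3  3  3  4  5
 G  5  5  4  3  3  4  4  3  4
 G  6  6  5  4  3  4  5  4  3
 G  7  7  6  5  4  4  5  5  4

4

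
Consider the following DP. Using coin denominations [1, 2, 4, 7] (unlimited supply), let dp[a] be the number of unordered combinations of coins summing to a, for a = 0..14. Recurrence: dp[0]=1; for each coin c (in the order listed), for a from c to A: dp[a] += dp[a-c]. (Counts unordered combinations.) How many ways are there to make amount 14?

after  coin     0     1     2     3     4     5     6     7     8     9    10    11    12    13    14
          1     1     1     1     1     1     1     1     1     1     1     1     1     1     1     1
          2     1     1     2     2     3     3     4     4     5     5     6     6     7     7     8
          4     1     1     2     2     4     4     6     6     9     9    12    12    16    16    20
          7     1     1     2     2     4     4     6     7    10    11    14    16    20    22    27

27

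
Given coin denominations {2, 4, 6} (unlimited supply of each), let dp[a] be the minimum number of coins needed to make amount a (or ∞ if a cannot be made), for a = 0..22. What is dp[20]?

4

 a  0  1  2  3  4  5  6  7  8  9 10 11 12 13 14 15 16 17 18 19 20 21 22
dp  0  -  1  -  1  -  1  -  2  -  2  -  2  -  3  -  3  -  3  -  4  -  4
(- denotes ∞ / unreachable)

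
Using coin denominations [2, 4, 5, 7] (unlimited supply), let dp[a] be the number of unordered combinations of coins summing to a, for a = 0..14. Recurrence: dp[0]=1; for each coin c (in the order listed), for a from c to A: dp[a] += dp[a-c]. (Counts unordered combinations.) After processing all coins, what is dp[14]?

after  coin     0     1     2     3     4     5     6     7     8     9    10    11    12    13    14
          2     1     0     1     0     1     0     1     0     1     0     1     0     1     0     1
          4     1     0     1     0     2     0     2     0     3     0     3     0     4     0     4
          5     1     0     1     0     2     1     2     1     3     2     4     2     5     3     6
          7     1     0     1     0     2     1     2     2     3     3     4     4     6     5     8

8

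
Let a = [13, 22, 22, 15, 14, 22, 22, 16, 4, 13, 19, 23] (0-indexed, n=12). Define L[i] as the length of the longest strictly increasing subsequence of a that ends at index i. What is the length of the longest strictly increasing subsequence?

5

   i    0    1    2    3    4    5    6    7    8    9   10   11
a[i]   13   22   22   15   14   22   22   16    4   13   19   23
L[i]    1    2    2    2    2    3    3    3    1    2    4    5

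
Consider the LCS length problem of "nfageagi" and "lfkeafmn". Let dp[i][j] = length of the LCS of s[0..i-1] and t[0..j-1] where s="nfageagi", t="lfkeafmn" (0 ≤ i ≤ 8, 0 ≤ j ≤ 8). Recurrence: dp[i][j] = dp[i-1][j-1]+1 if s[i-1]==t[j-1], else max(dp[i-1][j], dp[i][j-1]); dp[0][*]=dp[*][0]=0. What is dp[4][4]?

1

   ''  l  f  k  e  a  f  m  n
''  0  0  0  0  0  0  0  0  0
 n  0  0  0  0  0  0  0  0  1
 f  0  0  1  1  1  1  1  1  1
 a  0  0  1  1  1  2  2  2  2
 g  0  0  1  1  1  2  2  2  2
 e  0  0  1  1  2  2  2  2  2
 a  0  0  1  1  2  3  3  3  3
 g  0  0  1  1  2  3  3  3  3
 i  0  0  1  1  2  3  3  3  3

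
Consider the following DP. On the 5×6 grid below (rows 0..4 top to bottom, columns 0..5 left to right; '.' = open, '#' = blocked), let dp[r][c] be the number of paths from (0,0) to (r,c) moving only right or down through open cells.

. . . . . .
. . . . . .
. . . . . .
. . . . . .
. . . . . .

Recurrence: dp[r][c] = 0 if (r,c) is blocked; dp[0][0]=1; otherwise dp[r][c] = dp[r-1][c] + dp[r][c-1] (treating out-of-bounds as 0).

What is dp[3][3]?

r\c   0   1   2   3   4   5
  0   1   1   1   1   1   1
  1   1   2   3   4   5   6
  2   1   3   6  10  15  21
  3   1   4  10  20  35  56
  4   1   5  15  35  70 126

20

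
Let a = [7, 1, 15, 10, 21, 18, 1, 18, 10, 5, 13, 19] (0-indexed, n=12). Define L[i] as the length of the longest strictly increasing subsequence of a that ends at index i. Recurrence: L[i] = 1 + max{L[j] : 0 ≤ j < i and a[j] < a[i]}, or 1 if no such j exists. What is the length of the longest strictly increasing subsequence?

4

   i    0    1    2    3    4    5    6    7    8    9   10   11
a[i]    7    1   15   10   21   18    1   18   10    5   13   19
L[i]    1    1    2    2    3    3    1    3    2    2    3    4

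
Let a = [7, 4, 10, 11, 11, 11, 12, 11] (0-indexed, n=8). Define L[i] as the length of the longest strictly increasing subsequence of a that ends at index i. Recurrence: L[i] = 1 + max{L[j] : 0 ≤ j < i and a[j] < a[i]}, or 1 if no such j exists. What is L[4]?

   i    0    1    2    3    4    5    6    7
a[i]    7    4   10   11   11   11   12   11
L[i]    1    1    2    3    3    3    4    3

3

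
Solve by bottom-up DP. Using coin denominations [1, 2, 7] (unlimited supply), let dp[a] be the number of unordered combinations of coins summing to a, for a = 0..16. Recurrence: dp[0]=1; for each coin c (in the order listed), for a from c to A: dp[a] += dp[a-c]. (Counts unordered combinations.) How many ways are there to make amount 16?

after  coin     0     1     2     3     4     5     6     7     8     9    10    11    12    13    14    15    16
          1     1     1     1     1     1     1     1     1     1     1     1     1     1     1     1     1     1
          2     1     1     2     2     3     3     4     4     5     5     6     6     7     7     8     8     9
          7     1     1     2     2     3     3     4     5     6     7     8     9    10    11    13    14    16

16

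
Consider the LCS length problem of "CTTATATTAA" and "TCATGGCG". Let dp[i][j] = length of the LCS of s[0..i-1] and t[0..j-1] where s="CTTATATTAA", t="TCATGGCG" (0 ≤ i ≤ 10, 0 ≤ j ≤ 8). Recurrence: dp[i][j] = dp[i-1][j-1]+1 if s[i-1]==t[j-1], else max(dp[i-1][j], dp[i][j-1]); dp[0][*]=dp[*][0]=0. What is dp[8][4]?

   ''  T  C  A  T  G  G  C  G
''  0  0  0  0  0  0  0  0  0
 C  0  0  1  1  1  1  1  1  1
 T  0  1  1  1  2  2  2  2  2
 T  0  1  1  1  2  2  2  2  2
 A  0  1  1  2  2  2  2  2  2
 T  0  1  1  2  3  3  3  3  3
 A  0  1  1  2  3  3  3  3  3
 T  0  1  1  2  3  3  3  3  3
 T  0  1  1  2  3  3  3  3  3
 A  0  1  1  2  3  3  3  3  3
 A  0  1  1  2  3  3  3  3  3

3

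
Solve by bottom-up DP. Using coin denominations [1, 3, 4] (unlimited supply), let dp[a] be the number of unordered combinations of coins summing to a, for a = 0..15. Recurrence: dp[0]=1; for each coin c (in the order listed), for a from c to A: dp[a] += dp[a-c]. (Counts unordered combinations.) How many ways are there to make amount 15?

15

after  coin     0     1     2     3     4     5     6     7     8     9    10    11    12    13    14    15
          1     1     1     1     1     1     1     1     1     1     1     1     1     1     1     1     1
          3     1     1     1     2     2     2     3     3     3     4     4     4     5     5     5     6
          4     1     1     1     2     3     3     4     5     6     7     8     9    11    12    13    15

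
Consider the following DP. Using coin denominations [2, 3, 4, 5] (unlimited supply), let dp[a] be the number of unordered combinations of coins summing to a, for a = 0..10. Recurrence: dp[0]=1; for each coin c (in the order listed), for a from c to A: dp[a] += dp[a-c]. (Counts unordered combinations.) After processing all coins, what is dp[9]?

5

after  coin     0     1     2     3     4     5     6     7     8     9    10
          2     1     0     1     0     1     0     1     0     1     0     1
          3     1     0     1     1     1     1     2     1     2     2     2
          4     1     0     1     1     2     1     3     2     4     3     5
          5     1     0     1     1     2     2     3     3     5     5     7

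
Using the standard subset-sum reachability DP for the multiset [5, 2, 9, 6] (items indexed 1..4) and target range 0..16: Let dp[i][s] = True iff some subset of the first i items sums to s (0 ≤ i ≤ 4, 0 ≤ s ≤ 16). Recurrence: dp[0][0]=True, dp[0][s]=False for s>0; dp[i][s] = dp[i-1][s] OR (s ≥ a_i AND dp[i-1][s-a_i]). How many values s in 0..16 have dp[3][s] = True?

8

i\s   0   1   2   3   4   5   6   7   8   9  10  11  12  13  14  15  16
  0   T   F   F   F   F   F   F   F   F   F   F   F   F   F   F   F   F
  1   T   F   F   F   F   T   F   F   F   F   F   F   F   F   F   F   F
  2   T   F   T   F   F   T   F   T   F   F   F   F   F   F   F   F   F
  3   T   F   T   F   F   T   F   T   F   T   F   T   F   F   T   F   T
  4   T   F   T   F   F   T   T   T   T   T   F   T   F   T   T   T   T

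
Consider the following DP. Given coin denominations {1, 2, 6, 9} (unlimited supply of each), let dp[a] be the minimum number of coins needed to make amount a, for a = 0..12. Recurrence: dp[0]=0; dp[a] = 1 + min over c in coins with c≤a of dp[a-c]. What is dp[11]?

2

 a  0  1  2  3  4  5  6  7  8  9 10 11 12
dp  0  1  1  2  2  3  1  2  2  1  2  2  2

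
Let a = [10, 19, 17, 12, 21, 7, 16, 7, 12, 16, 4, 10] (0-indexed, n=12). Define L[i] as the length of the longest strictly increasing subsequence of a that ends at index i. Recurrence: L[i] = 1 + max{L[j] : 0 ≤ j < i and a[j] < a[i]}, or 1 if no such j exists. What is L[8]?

2

   i    0    1    2    3    4    5    6    7    8    9   10   11
a[i]   10   19   17   12   21    7   16    7   12   16    4   10
L[i]    1    2    2    2    3    1    3    1    2    3    1    2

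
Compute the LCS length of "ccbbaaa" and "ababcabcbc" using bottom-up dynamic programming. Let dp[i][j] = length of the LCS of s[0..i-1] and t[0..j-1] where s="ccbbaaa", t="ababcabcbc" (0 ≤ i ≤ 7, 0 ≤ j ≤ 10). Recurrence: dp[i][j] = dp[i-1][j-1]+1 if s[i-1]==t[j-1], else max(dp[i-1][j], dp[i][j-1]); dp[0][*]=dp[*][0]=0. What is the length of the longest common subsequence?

3

   ''  a  b  a  b  c  a  b  c  b  c
''  0  0  0  0  0  0  0  0  0  0  0
 c  0  0  0  0  0  1  1  1  1  1  1
 c  0  0  0  0  0  1  1  1  2  2  2
 b  0  0  1  1  1  1  1  2  2  3  3
 b  0  0  1  1  2  2  2  2  2  3  3
 a  0  1  1  2  2  2  3  3  3  3  3
 a  0  1  1  2  2  2  3  3  3  3  3
 a  0  1  1  2  2  2  3  3  3  3  3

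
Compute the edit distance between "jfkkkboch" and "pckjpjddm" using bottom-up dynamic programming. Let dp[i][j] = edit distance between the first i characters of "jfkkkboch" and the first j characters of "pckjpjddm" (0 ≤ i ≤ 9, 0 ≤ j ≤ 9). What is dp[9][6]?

   ''  p  c  k  j  p  j  d  d  m
''  0  1  2  3  4  5  6  7  8  9
 j  1  1  2  3  3  4  5  6  7  8
 f  2  2  2  3  4  4  5  6  7  8
 k  3  3  3  2  3  4  5  6  7  8
 k  4  4  4  3  3  4  5  6  7  8
 k  5  5  5  4  4  4  5  6  7  8
 b  6  6  6  5  5  5  5  6  7  8
 o  7  7  7  6  6  6  6  6  7  8
 c  8  8  7  7  7  7  7  7  7  8
 h  9  9  8  8  8  8  8  8  8  8

8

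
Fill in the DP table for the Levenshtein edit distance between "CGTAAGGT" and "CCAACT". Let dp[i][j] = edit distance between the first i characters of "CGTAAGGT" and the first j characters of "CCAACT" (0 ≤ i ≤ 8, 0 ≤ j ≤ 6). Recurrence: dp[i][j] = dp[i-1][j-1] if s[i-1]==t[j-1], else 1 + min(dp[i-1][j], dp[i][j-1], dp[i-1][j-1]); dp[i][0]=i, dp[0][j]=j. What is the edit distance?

4

   ''  C  C  A  A  C  T
''  0  1  2  3  4  5  6
 C  1  0  1  2  3  4  5
 G  2  1  1  2  3  4  5
 T  3  2  2  2  3  4  4
 A  4  3  3  2  2  3  4
 A  5  4  4  3  2  3  4
 G  6  5  5  4  3  3  4
 G  7  6  6  5  4  4  4
 T  8  7  7  6  5  5  4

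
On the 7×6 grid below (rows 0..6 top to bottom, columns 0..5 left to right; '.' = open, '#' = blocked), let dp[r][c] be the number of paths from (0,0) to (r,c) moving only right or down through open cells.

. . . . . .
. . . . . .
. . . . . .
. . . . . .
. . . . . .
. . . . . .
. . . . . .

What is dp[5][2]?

r\c   0   1   2   3   4   5
  0   1   1   1   1   1   1
  1   1   2   3   4   5   6
  2   1   3   6  10  15  21
  3   1   4  10  20  35  56
  4   1   5  15  35  70 126
  5   1   6  21  56 126 252
  6   1   7  28  84 210 462

21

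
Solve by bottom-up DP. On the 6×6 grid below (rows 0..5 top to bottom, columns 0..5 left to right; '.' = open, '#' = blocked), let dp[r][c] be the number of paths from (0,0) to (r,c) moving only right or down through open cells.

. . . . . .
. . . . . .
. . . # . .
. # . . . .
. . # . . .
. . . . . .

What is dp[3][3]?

6

r\c   0   1   2   3   4   5
  0   1   1   1   1   1   1
  1   1   2   3   4   5   6
  2   1   3   6   0   5  11
  3   1   0   6   6  11  22
  4   1   1   0   6  17  39
  5   1   2   2   8  25  64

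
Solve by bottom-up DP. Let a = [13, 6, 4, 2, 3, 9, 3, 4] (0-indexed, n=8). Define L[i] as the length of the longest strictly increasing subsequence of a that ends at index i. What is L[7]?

3

   i    0    1    2    3    4    5    6    7
a[i]   13    6    4    2    3    9    3    4
L[i]    1    1    1    1    2    3    2    3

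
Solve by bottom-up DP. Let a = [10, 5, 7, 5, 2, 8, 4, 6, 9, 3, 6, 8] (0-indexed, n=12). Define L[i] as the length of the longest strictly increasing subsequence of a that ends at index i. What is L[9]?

   i    0    1    2    3    4    5    6    7    8    9   10   11
a[i]   10    5    7    5    2    8    4    6    9    3    6    8
L[i]    1    1    2    1    1    3    2    3    4    2    3    4

2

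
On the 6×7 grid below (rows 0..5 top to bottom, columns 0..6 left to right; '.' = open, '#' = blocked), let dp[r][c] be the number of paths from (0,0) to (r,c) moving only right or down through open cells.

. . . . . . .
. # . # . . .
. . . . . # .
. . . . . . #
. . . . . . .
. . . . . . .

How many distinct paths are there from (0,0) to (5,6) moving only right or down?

108

r\c   0   1   2   3   4   5   6
  0   1   1   1   1   1   1   1
  1   1   0   1   0   1   2   3
  2   1   1   2   2   3   0   3
  3   1   2   4   6   9   9   0
  4   1   3   7  13  22  31  31
  5   1   4  11  24  46  77 108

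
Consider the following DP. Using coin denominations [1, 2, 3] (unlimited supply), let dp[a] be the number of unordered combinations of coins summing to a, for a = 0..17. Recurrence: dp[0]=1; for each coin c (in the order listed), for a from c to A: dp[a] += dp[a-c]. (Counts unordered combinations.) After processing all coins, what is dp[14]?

24

after  coin     0     1     2     3     4     5     6     7     8     9    10    11    12    13    14    15    16    17
          1     1     1     1     1     1     1     1     1     1     1     1     1     1     1     1     1     1     1
          2     1     1     2     2     3     3     4     4     5     5     6     6     7     7     8     8     9     9
          3     1     1     2     3     4     5     7     8    10    12    14    16    19    21    24    27    30    33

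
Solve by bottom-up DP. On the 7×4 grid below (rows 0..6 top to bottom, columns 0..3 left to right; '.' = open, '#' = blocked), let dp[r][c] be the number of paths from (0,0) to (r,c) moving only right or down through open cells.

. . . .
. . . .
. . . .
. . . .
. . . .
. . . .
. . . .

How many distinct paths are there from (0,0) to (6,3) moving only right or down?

r\c   0   1   2   3
  0   1   1   1   1
  1   1   2   3   4
  2   1   3   6  10
  3   1   4  10  20
  4   1   5  15  35
  5   1   6  21  56
  6   1   7  28  84

84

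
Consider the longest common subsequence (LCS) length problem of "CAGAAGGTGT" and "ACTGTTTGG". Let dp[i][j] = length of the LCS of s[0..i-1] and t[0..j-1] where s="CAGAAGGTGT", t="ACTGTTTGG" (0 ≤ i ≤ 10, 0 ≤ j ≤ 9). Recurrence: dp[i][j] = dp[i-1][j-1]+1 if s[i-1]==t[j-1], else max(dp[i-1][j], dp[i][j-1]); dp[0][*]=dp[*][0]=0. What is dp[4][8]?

   ''  A  C  T  G  T  T  T  G  G
''  0  0  0  0  0  0  0  0  0  0
 C  0  0  1  1  1  1  1  1  1  1
 A  0  1  1  1  1  1  1  1  1  1
 G  0  1  1  1  2  2  2  2  2  2
 A  0  1  1  1  2  2  2  2  2  2
 A  0  1  1  1  2  2  2  2  2  2
 G  0  1  1  1  2  2  2  2  3  3
 G  0  1  1  1  2  2  2  2  3  4
 T  0  1  1  2  2  3  3  3  3  4
 G  0  1  1  2  3  3  3  3  4  4
 T  0  1  1  2  3  4  4  4  4  4

2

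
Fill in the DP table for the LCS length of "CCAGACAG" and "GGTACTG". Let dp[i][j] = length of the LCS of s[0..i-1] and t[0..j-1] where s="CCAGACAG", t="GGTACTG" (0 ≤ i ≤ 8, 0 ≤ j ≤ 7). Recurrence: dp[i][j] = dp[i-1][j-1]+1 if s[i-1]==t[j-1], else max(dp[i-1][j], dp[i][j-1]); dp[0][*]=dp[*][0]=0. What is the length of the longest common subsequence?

4

   ''  G  G  T  A  C  T  G
''  0  0  0  0  0  0  0  0
 C  0  0  0  0  0  1  1  1
 C  0  0  0  0  0  1  1  1
 A  0  0  0  0  1  1  1  1
 G  0  1  1  1  1  1  1  2
 A  0  1  1  1  2  2  2  2
 C  0  1  1  1  2  3  3  3
 A  0  1  1  1  2  3  3  3
 G  0  1  2  2  2  3  3  4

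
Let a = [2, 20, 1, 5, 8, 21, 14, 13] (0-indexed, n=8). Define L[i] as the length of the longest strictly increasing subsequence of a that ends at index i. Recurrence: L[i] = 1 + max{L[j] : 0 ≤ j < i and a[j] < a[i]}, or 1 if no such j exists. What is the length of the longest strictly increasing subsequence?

4

   i    0    1    2    3    4    5    6    7
a[i]    2   20    1    5    8   21   14   13
L[i]    1    2    1    2    3    4    4    4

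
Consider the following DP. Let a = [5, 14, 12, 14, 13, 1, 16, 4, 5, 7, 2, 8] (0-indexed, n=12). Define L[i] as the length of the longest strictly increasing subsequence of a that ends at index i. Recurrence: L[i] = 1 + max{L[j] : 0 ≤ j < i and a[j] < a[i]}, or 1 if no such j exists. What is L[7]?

   i    0    1    2    3    4    5    6    7    8    9   10   11
a[i]    5   14   12   14   13    1   16    4    5    7    2    8
L[i]    1    2    2    3    3    1    4    2    3    4    2    5

2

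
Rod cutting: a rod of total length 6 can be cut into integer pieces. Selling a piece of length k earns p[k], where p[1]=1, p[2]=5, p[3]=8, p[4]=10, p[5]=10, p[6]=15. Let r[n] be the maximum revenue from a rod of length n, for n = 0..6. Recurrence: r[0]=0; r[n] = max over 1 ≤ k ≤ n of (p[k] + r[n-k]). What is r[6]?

16

   n    0    1    2    3    4    5    6
r[n]    0    1    5    8   10   13   16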